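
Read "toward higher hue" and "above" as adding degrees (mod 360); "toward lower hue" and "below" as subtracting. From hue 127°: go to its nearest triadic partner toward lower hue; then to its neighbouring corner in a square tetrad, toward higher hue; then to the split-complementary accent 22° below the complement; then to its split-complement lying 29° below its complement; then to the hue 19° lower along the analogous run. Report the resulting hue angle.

27°

−120° (triadic ↓): 127 − 120 = 7°
+90° (square ↑): 7 + 90 = 97°
+158° (split-comp 22° ↓): 97 + 158 = 255°
+151° (split-comp 29° ↓): 255 + 151 = 406 → 406 − 360 = 46°
−19° (analog 19° ↓): 46 − 19 = 27°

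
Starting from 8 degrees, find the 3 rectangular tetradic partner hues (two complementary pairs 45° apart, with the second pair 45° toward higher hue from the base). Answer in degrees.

A rectangular tetradic uses two complementary pairs 45° apart: offsets 0°, 45°, 180°, 225°.
8 + 45 = 53°
8 + 180 = 188°
8 + 225 = 233°

53°, 188°, 233°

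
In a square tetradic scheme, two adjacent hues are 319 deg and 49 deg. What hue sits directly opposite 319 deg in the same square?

A square tetradic scheme places four hues 90° apart; opposite corners are 180° apart.
319 + 180 = 499 → 499 − 360 = 139°

139°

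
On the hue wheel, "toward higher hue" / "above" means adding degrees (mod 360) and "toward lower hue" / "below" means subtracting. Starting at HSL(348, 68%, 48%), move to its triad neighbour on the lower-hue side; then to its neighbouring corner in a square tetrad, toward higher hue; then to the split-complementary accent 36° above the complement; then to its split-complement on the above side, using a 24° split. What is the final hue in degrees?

18°

−120° (triadic ↓): 348 − 120 = 228°
+90° (square ↑): 228 + 90 = 318°
+216° (split-comp 36° ↑): 318 + 216 = 534 → 534 − 360 = 174°
+204° (split-comp 24° ↑): 174 + 204 = 378 → 378 − 360 = 18°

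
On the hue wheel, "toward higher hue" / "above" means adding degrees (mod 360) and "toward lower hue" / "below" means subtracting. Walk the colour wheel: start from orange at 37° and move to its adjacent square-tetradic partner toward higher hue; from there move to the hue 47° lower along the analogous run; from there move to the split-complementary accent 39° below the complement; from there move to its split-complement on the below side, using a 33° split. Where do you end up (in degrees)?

+90° (square ↑): 37 + 90 = 127°
−47° (analog 47° ↓): 127 − 47 = 80°
+141° (split-comp 39° ↓): 80 + 141 = 221°
+147° (split-comp 33° ↓): 221 + 147 = 368 → 368 − 360 = 8°

8°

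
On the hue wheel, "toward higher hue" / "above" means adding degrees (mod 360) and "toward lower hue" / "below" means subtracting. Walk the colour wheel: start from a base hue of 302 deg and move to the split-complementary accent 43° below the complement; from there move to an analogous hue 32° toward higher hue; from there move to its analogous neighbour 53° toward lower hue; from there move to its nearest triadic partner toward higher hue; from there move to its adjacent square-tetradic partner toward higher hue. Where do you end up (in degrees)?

302 + 137 = 439 → 439 − 360 = 79°   (split-comp 43° ↓)
79 + 32 = 111°   (analog 32° ↑)
111 − 53 = 58°   (analog 53° ↓)
58 + 120 = 178°   (triadic ↑)
178 + 90 = 268°   (square ↑)

268°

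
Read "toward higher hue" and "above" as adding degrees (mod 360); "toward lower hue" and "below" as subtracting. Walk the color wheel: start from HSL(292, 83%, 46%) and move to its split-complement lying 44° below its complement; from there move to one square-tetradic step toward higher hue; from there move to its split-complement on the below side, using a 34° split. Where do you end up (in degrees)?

304°

split-comp 44° ↓ +136°: 292 + 136 = 428 → 428 − 360 = 68°
square ↑ +90°: 68 + 90 = 158°
split-comp 34° ↓ +146°: 158 + 146 = 304°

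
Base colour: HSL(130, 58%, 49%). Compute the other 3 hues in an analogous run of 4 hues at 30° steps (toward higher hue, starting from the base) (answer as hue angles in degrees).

Analogous hues sit every 30° along the wheel.
130 + 30 = 160°
130 + 60 = 190°
130 + 90 = 220°

160°, 190°, 220°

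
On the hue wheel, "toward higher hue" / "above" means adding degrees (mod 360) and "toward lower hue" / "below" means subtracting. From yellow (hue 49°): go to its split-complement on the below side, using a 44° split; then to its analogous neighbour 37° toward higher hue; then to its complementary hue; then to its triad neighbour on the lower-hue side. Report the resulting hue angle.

49 + 136 = 185°   (split-comp 44° ↓)
185 + 37 = 222°   (analog 37° ↑)
222 + 180 = 402 → 402 − 360 = 42°   (complement)
42 − 120 = -78 → -78 + 360 = 282°   (triadic ↓)

282°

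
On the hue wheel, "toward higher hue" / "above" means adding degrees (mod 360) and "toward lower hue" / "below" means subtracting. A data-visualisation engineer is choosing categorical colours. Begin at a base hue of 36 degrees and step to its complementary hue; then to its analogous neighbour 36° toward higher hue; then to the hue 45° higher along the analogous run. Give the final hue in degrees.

+180° (complement): 36 + 180 = 216°
+36° (analog 36° ↑): 216 + 36 = 252°
+45° (analog 45° ↑): 252 + 45 = 297°

297°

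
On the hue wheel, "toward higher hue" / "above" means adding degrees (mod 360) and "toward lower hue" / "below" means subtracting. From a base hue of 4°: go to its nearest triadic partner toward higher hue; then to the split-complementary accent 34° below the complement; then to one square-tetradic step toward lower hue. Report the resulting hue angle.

4 + 120 = 124°   (triadic ↑)
124 + 146 = 270°   (split-comp 34° ↓)
270 − 90 = 180°   (square ↓)

180°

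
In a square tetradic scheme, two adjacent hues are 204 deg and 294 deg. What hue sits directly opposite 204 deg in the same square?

A square tetradic scheme places four hues 90° apart; opposite corners are 180° apart.
204 + 180 = 384 → 384 − 360 = 24°

24°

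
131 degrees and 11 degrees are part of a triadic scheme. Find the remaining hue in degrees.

251°

A triad places three hues 120° apart.
The full set through 11° is {11°, 131°, 251°}.
Given {11°, 131°}, the missing hue is 251°.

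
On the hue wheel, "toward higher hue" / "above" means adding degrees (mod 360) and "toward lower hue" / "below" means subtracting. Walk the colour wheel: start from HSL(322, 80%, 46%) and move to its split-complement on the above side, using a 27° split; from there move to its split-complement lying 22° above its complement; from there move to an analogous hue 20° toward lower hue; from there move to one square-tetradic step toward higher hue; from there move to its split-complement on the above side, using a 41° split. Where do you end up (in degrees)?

322 + 207 = 529 → 529 − 360 = 169°   (split-comp 27° ↑)
169 + 202 = 371 → 371 − 360 = 11°   (split-comp 22° ↑)
11 − 20 = -9 → -9 + 360 = 351°   (analog 20° ↓)
351 + 90 = 441 → 441 − 360 = 81°   (square ↑)
81 + 221 = 302°   (split-comp 41° ↑)

302°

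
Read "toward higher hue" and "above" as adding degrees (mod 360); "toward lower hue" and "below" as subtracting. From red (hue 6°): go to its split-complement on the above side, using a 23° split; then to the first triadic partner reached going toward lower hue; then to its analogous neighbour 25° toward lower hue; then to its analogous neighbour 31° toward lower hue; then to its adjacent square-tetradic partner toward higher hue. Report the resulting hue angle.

123°

6 + 203 = 209°   (split-comp 23° ↑)
209 − 120 = 89°   (triadic ↓)
89 − 25 = 64°   (analog 25° ↓)
64 − 31 = 33°   (analog 31° ↓)
33 + 90 = 123°   (square ↑)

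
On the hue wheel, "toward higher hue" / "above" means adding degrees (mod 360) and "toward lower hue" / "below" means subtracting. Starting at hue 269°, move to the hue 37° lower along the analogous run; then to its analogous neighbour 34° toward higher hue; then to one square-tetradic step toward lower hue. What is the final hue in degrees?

176°

−37° (analog 37° ↓): 269 − 37 = 232°
+34° (analog 34° ↑): 232 + 34 = 266°
−90° (square ↓): 266 − 90 = 176°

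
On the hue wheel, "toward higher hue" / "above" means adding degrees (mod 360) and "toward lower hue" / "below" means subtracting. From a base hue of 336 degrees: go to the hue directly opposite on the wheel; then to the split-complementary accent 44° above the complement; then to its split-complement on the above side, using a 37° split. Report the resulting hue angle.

complement +180°: 336 + 180 = 516 → 516 − 360 = 156°
split-comp 44° ↑ +224°: 156 + 224 = 380 → 380 − 360 = 20°
split-comp 37° ↑ +217°: 20 + 217 = 237°

237°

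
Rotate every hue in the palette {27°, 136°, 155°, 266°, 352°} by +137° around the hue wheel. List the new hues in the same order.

164°, 273°, 292°, 43°, 129°

27 + 137 = 164°
136 + 137 = 273°
155 + 137 = 292°
266 + 137 = 403 → 403 − 360 = 43°
352 + 137 = 489 → 489 − 360 = 129°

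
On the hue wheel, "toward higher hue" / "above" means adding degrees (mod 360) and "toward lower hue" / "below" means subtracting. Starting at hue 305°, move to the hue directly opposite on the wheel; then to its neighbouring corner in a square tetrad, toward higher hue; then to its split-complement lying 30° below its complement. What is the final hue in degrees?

5°

+180° (complement): 305 + 180 = 485 → 485 − 360 = 125°
+90° (square ↑): 125 + 90 = 215°
+150° (split-comp 30° ↓): 215 + 150 = 365 → 365 − 360 = 5°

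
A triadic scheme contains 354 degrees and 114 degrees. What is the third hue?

A triad spaces three hues 120° apart.
The full set is {114°, 234°, 354°}.

234°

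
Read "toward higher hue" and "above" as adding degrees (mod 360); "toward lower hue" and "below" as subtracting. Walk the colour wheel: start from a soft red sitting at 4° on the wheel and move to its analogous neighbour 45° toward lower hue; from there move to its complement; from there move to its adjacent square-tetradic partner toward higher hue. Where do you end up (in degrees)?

4 − 45 = -41 → -41 + 360 = 319°   (analog 45° ↓)
319 + 180 = 499 → 499 − 360 = 139°   (complement)
139 + 90 = 229°   (square ↑)

229°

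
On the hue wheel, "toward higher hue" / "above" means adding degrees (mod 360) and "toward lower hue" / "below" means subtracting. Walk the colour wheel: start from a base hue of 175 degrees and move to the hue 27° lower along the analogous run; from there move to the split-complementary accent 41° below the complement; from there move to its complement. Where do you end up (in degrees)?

107°

−27° (analog 27° ↓): 175 − 27 = 148°
+139° (split-comp 41° ↓): 148 + 139 = 287°
+180° (complement): 287 + 180 = 467 → 467 − 360 = 107°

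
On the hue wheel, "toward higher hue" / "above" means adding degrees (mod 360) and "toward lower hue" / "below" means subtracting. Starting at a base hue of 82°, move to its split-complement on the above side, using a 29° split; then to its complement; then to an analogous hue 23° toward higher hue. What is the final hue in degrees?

134°

82 + 209 = 291°   (split-comp 29° ↑)
291 + 180 = 471 → 471 − 360 = 111°   (complement)
111 + 23 = 134°   (analog 23° ↑)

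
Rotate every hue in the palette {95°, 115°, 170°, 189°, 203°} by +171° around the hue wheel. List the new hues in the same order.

95 + 171 = 266°
115 + 171 = 286°
170 + 171 = 341°
189 + 171 = 360 → 360 − 360 = 0°
203 + 171 = 374 → 374 − 360 = 14°

266°, 286°, 341°, 0°, 14°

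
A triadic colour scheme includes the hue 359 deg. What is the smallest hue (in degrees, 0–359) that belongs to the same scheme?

119°

A triad places three hues 120° apart.
The full set through 359° is {119°, 239°, 359°}.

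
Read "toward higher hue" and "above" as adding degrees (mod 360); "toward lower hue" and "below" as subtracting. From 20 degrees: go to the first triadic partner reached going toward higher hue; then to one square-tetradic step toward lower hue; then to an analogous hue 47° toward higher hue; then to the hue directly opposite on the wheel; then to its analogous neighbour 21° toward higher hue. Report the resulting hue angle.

298°

+120° (triadic ↑): 20 + 120 = 140°
−90° (square ↓): 140 − 90 = 50°
+47° (analog 47° ↑): 50 + 47 = 97°
+180° (complement): 97 + 180 = 277°
+21° (analog 21° ↑): 277 + 21 = 298°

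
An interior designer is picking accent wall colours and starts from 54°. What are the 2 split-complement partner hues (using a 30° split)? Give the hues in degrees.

Split-complementary hues sit 30° either side of the complement.
Complement of 54°: 54 + 180 = 234°
234 − 30 = 204°
234 + 30 = 264°

204° and 264°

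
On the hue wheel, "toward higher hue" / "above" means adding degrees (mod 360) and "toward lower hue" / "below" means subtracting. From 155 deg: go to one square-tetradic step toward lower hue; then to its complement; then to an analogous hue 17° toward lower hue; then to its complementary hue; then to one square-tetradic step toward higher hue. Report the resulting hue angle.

155 − 90 = 65°   (square ↓)
65 + 180 = 245°   (complement)
245 − 17 = 228°   (analog 17° ↓)
228 + 180 = 408 → 408 − 360 = 48°   (complement)
48 + 90 = 138°   (square ↑)

138°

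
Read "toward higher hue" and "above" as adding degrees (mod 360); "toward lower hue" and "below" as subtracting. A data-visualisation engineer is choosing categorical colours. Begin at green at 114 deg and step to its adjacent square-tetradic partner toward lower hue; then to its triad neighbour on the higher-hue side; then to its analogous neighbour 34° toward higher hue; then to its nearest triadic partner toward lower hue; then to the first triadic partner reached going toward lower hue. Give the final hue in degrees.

298°

114 − 90 = 24°   (square ↓)
24 + 120 = 144°   (triadic ↑)
144 + 34 = 178°   (analog 34° ↑)
178 − 120 = 58°   (triadic ↓)
58 − 120 = -62 → -62 + 360 = 298°   (triadic ↓)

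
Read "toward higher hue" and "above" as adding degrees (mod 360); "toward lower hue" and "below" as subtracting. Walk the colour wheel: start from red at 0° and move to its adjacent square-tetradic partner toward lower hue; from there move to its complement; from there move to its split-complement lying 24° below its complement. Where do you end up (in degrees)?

−90° (square ↓): 0 − 90 = -90 → -90 + 360 = 270°
+180° (complement): 270 + 180 = 450 → 450 − 360 = 90°
+156° (split-comp 24° ↓): 90 + 156 = 246°

246°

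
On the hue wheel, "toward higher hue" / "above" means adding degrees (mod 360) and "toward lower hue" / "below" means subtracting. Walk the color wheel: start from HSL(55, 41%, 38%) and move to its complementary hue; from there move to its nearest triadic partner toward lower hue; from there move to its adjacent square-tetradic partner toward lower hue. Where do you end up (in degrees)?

25°

55 + 180 = 235°   (complement)
235 − 120 = 115°   (triadic ↓)
115 − 90 = 25°   (square ↓)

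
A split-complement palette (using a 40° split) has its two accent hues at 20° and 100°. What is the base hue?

240°

The accents sit 40° either side of the complement, so the complement is their short-arc midpoint on the wheel.
Short-arc midpoint of 20° and 100°: 60°.
Base is 180° from the complement: 60 − 180 = -120 → -120 + 360 = 240°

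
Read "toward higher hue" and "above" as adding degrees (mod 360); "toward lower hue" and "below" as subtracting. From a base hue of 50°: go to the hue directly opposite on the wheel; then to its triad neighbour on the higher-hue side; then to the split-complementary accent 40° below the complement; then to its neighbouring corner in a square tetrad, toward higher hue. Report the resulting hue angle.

complement +180°: 50 + 180 = 230°
triadic ↑ +120°: 230 + 120 = 350°
split-comp 40° ↓ +140°: 350 + 140 = 490 → 490 − 360 = 130°
square ↑ +90°: 130 + 90 = 220°

220°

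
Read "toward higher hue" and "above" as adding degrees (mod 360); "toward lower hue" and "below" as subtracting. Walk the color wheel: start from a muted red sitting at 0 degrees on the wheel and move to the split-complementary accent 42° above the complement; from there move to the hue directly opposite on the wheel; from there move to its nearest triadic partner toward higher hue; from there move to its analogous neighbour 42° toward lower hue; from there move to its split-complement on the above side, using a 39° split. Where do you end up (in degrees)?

339°

+222° (split-comp 42° ↑): 0 + 222 = 222°
+180° (complement): 222 + 180 = 402 → 402 − 360 = 42°
+120° (triadic ↑): 42 + 120 = 162°
−42° (analog 42° ↓): 162 − 42 = 120°
+219° (split-comp 39° ↑): 120 + 219 = 339°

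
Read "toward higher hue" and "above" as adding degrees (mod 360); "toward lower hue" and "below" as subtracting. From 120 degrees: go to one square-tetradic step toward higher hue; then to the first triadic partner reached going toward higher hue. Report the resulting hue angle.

120 + 90 = 210°   (square ↑)
210 + 120 = 330°   (triadic ↑)

330°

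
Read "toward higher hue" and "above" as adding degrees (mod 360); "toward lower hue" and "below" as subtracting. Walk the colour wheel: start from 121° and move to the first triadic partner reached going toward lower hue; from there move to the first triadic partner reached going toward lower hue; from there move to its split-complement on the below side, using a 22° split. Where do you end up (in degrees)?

121 − 120 = 1°   (triadic ↓)
1 − 120 = -119 → -119 + 360 = 241°   (triadic ↓)
241 + 158 = 399 → 399 − 360 = 39°   (split-comp 22° ↓)

39°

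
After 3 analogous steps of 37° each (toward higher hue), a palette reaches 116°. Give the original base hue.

3 steps of 37° (toward higher hue) give a net shift of +111°.
Start = end − shift: 116 − 111 = 5°

5°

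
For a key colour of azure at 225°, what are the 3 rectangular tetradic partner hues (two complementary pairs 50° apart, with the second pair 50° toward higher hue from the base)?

275°, 45°, and 95°

A rectangular tetradic uses two complementary pairs 50° apart: offsets 0°, 50°, 180°, 230°.
225 + 50 = 275°
225 + 180 = 405 → 405 − 360 = 45°
225 + 230 = 455 → 455 − 360 = 95°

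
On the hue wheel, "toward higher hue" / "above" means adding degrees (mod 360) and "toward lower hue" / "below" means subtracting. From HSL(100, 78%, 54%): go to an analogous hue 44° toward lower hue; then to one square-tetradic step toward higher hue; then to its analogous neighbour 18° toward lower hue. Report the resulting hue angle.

100 − 44 = 56°   (analog 44° ↓)
56 + 90 = 146°   (square ↑)
146 − 18 = 128°   (analog 18° ↓)

128°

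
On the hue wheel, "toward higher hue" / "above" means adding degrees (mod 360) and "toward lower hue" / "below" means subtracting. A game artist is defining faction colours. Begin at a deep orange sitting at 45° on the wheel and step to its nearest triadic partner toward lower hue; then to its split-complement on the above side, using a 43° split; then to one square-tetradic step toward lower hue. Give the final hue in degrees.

45 − 120 = -75 → -75 + 360 = 285°   (triadic ↓)
285 + 223 = 508 → 508 − 360 = 148°   (split-comp 43° ↑)
148 − 90 = 58°   (square ↓)

58°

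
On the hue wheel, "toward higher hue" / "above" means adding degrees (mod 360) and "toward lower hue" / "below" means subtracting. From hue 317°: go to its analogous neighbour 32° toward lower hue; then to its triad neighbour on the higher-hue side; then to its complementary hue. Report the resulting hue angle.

−32° (analog 32° ↓): 317 − 32 = 285°
+120° (triadic ↑): 285 + 120 = 405 → 405 − 360 = 45°
+180° (complement): 45 + 180 = 225°

225°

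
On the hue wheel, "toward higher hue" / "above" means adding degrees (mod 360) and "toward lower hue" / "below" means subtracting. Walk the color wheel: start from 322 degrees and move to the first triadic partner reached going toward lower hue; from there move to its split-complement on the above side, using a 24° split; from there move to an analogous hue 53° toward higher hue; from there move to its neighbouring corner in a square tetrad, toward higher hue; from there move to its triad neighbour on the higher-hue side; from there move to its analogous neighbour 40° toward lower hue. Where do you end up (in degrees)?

322 − 120 = 202°   (triadic ↓)
202 + 204 = 406 → 406 − 360 = 46°   (split-comp 24° ↑)
46 + 53 = 99°   (analog 53° ↑)
99 + 90 = 189°   (square ↑)
189 + 120 = 309°   (triadic ↑)
309 − 40 = 269°   (analog 40° ↓)

269°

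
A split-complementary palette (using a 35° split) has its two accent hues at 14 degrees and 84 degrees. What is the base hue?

229°

The accents sit 35° either side of the complement, so the complement is their short-arc midpoint on the wheel.
Short-arc midpoint of 14° and 84°: 49°.
Base is 180° from the complement: 49 − 180 = -131 → -131 + 360 = 229°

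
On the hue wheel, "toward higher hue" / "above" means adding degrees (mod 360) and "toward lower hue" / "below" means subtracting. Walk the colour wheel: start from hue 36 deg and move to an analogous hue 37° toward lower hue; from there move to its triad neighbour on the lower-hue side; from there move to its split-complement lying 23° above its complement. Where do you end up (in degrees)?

82°

36 − 37 = -1 → -1 + 360 = 359°   (analog 37° ↓)
359 − 120 = 239°   (triadic ↓)
239 + 203 = 442 → 442 − 360 = 82°   (split-comp 23° ↑)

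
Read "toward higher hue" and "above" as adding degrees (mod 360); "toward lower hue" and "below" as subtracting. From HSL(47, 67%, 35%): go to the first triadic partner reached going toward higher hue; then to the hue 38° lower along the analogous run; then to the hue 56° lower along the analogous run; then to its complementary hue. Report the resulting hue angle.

47 + 120 = 167°   (triadic ↑)
167 − 38 = 129°   (analog 38° ↓)
129 − 56 = 73°   (analog 56° ↓)
73 + 180 = 253°   (complement)

253°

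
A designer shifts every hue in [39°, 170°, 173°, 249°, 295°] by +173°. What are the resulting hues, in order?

39 + 173 = 212°
170 + 173 = 343°
173 + 173 = 346°
249 + 173 = 422 → 422 − 360 = 62°
295 + 173 = 468 → 468 − 360 = 108°

212°, 343°, 346°, 62°, 108°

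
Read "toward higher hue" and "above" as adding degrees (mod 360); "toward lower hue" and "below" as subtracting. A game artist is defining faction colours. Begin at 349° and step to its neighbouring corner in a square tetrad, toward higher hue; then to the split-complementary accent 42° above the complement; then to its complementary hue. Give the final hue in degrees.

349 + 90 = 439 → 439 − 360 = 79°   (square ↑)
79 + 222 = 301°   (split-comp 42° ↑)
301 + 180 = 481 → 481 − 360 = 121°   (complement)

121°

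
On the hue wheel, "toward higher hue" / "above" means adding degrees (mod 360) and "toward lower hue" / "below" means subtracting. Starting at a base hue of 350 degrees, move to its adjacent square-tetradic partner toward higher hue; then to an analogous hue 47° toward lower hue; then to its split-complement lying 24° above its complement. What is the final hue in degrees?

237°

+90° (square ↑): 350 + 90 = 440 → 440 − 360 = 80°
−47° (analog 47° ↓): 80 − 47 = 33°
+204° (split-comp 24° ↑): 33 + 204 = 237°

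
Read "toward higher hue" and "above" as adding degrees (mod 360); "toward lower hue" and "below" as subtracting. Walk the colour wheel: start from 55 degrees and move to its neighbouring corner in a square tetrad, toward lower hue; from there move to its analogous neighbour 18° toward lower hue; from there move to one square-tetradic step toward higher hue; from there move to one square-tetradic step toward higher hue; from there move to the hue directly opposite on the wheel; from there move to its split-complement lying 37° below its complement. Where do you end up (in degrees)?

55 − 90 = -35 → -35 + 360 = 325°   (square ↓)
325 − 18 = 307°   (analog 18° ↓)
307 + 90 = 397 → 397 − 360 = 37°   (square ↑)
37 + 90 = 127°   (square ↑)
127 + 180 = 307°   (complement)
307 + 143 = 450 → 450 − 360 = 90°   (split-comp 37° ↓)

90°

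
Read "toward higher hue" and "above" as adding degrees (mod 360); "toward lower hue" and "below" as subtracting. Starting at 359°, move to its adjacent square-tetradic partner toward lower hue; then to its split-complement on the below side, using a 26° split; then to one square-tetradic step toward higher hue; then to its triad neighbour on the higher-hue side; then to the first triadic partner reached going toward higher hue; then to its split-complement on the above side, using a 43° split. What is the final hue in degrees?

−90° (square ↓): 359 − 90 = 269°
+154° (split-comp 26° ↓): 269 + 154 = 423 → 423 − 360 = 63°
+90° (square ↑): 63 + 90 = 153°
+120° (triadic ↑): 153 + 120 = 273°
+120° (triadic ↑): 273 + 120 = 393 → 393 − 360 = 33°
+223° (split-comp 43° ↑): 33 + 223 = 256°

256°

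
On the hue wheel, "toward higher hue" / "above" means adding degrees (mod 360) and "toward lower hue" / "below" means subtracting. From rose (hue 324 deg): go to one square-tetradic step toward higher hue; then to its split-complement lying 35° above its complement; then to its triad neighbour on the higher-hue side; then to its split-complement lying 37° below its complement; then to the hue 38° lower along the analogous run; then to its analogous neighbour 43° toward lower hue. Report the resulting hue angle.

324 + 90 = 414 → 414 − 360 = 54°   (square ↑)
54 + 215 = 269°   (split-comp 35° ↑)
269 + 120 = 389 → 389 − 360 = 29°   (triadic ↑)
29 + 143 = 172°   (split-comp 37° ↓)
172 − 38 = 134°   (analog 38° ↓)
134 − 43 = 91°   (analog 43° ↓)

91°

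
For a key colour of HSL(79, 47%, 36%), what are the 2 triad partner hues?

A triad places three hues 120° apart.
79 + 120 = 199°
79 + 240 = 319°

199° and 319°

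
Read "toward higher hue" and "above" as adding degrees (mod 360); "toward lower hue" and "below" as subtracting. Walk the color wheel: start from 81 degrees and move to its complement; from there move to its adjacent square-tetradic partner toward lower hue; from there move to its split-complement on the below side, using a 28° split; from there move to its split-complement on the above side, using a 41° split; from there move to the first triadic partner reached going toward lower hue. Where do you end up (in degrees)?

64°

complement +180°: 81 + 180 = 261°
square ↓ −90°: 261 − 90 = 171°
split-comp 28° ↓ +152°: 171 + 152 = 323°
split-comp 41° ↑ +221°: 323 + 221 = 544 → 544 − 360 = 184°
triadic ↓ −120°: 184 − 120 = 64°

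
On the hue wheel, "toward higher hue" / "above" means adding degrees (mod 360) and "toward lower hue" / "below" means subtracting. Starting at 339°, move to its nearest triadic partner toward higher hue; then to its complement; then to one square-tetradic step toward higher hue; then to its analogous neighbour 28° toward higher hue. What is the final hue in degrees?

339 + 120 = 459 → 459 − 360 = 99°   (triadic ↑)
99 + 180 = 279°   (complement)
279 + 90 = 369 → 369 − 360 = 9°   (square ↑)
9 + 28 = 37°   (analog 28° ↑)

37°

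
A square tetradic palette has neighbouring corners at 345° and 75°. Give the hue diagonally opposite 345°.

165°

A square tetradic scheme places four hues 90° apart; opposite corners are 180° apart.
345 + 180 = 525 → 525 − 360 = 165°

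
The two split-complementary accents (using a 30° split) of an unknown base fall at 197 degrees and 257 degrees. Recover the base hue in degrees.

47°

The accents sit 30° either side of the complement, so the complement is their short-arc midpoint on the wheel.
Short-arc midpoint of 197° and 257°: 227°.
Base is 180° from the complement: 227 − 180 = 47°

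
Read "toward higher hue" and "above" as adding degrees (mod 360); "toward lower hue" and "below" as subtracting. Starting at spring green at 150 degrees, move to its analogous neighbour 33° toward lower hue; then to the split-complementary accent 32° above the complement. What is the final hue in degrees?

−33° (analog 33° ↓): 150 − 33 = 117°
+212° (split-comp 32° ↑): 117 + 212 = 329°

329°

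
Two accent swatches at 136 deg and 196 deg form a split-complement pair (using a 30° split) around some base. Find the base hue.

346°

The accents sit 30° either side of the complement, so the complement is their short-arc midpoint on the wheel.
Short-arc midpoint of 136° and 196°: 166°.
Base is 180° from the complement: 166 − 180 = -14 → -14 + 360 = 346°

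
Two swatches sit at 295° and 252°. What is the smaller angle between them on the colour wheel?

|295 − 252| = 43.
43 ≤ 180, so the shorter arc is 43°.

43°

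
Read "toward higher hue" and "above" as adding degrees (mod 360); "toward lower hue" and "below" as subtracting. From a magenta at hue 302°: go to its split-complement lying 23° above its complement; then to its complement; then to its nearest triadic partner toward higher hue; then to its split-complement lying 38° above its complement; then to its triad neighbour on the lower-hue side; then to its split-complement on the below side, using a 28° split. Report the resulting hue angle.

335°

split-comp 23° ↑ +203°: 302 + 203 = 505 → 505 − 360 = 145°
complement +180°: 145 + 180 = 325°
triadic ↑ +120°: 325 + 120 = 445 → 445 − 360 = 85°
split-comp 38° ↑ +218°: 85 + 218 = 303°
triadic ↓ −120°: 303 − 120 = 183°
split-comp 28° ↓ +152°: 183 + 152 = 335°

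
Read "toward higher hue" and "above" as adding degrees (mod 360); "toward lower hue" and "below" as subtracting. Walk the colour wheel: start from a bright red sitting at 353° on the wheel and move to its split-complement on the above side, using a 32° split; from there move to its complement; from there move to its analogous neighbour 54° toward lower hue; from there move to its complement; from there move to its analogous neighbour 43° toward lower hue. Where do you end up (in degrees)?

108°

+212° (split-comp 32° ↑): 353 + 212 = 565 → 565 − 360 = 205°
+180° (complement): 205 + 180 = 385 → 385 − 360 = 25°
−54° (analog 54° ↓): 25 − 54 = -29 → -29 + 360 = 331°
+180° (complement): 331 + 180 = 511 → 511 − 360 = 151°
−43° (analog 43° ↓): 151 − 43 = 108°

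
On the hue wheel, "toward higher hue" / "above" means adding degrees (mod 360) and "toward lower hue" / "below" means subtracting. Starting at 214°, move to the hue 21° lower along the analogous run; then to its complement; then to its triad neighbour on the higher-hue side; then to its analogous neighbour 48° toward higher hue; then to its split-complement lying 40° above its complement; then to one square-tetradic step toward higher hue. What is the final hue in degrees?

−21° (analog 21° ↓): 214 − 21 = 193°
+180° (complement): 193 + 180 = 373 → 373 − 360 = 13°
+120° (triadic ↑): 13 + 120 = 133°
+48° (analog 48° ↑): 133 + 48 = 181°
+220° (split-comp 40° ↑): 181 + 220 = 401 → 401 − 360 = 41°
+90° (square ↑): 41 + 90 = 131°

131°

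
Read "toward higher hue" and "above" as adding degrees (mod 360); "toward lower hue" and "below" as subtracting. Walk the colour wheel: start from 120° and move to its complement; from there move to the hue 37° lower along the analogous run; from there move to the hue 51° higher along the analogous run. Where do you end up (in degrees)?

+180° (complement): 120 + 180 = 300°
−37° (analog 37° ↓): 300 − 37 = 263°
+51° (analog 51° ↑): 263 + 51 = 314°

314°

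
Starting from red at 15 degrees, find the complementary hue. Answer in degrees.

195°

The complement sits 180° across the wheel.
15 + 180 = 195°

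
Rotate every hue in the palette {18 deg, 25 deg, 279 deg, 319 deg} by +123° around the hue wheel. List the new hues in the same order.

18 + 123 = 141°
25 + 123 = 148°
279 + 123 = 402 → 402 − 360 = 42°
319 + 123 = 442 → 442 − 360 = 82°

141°, 148°, 42°, 82°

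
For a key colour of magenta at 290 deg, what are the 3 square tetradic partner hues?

A square tetradic scheme places four hues every 90°.
290 + 90 = 380 → 380 − 360 = 20°
290 + 180 = 470 → 470 − 360 = 110°
290 + 270 = 560 → 560 − 360 = 200°

20°, 110°, 200°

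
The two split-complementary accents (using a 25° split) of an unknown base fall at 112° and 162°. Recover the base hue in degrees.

317°

The accents sit 25° either side of the complement, so the complement is their short-arc midpoint on the wheel.
Short-arc midpoint of 112° and 162°: 137°.
Base is 180° from the complement: 137 − 180 = -43 → -43 + 360 = 317°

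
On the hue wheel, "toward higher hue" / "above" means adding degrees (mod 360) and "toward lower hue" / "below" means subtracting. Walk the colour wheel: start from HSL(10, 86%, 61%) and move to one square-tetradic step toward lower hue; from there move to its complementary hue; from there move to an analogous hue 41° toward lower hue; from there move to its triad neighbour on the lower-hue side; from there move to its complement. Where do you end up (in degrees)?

−90° (square ↓): 10 − 90 = -80 → -80 + 360 = 280°
+180° (complement): 280 + 180 = 460 → 460 − 360 = 100°
−41° (analog 41° ↓): 100 − 41 = 59°
−120° (triadic ↓): 59 − 120 = -61 → -61 + 360 = 299°
+180° (complement): 299 + 180 = 479 → 479 − 360 = 119°

119°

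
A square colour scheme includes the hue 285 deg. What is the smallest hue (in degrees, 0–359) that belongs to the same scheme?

A square tetradic scheme places four hues every 90°.
The full set through 285° is {15°, 105°, 195°, 285°}.

15°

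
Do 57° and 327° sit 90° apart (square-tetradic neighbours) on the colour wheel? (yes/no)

Angular distance: |57 − 327| = 270; shorter arc = 360 − 270 = 90°.
90° apart (square-tetradic neighbours) requires 90°.

yes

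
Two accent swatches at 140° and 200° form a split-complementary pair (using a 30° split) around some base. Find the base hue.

The accents sit 30° either side of the complement, so the complement is their short-arc midpoint on the wheel.
Short-arc midpoint of 140° and 200°: 170°.
Base is 180° from the complement: 170 − 180 = -10 → -10 + 360 = 350°

350°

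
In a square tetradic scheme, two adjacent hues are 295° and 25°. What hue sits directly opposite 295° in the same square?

A square tetradic scheme places four hues 90° apart; opposite corners are 180° apart.
295 + 180 = 475 → 475 − 360 = 115°

115°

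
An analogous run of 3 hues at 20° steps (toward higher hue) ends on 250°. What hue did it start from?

210°

2 steps of 20° (toward higher hue) give a net shift of +40°.
Start = end − shift: 250 − 40 = 210°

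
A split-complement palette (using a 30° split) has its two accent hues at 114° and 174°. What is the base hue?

The accents sit 30° either side of the complement, so the complement is their short-arc midpoint on the wheel.
Short-arc midpoint of 114° and 174°: 144°.
Base is 180° from the complement: 144 − 180 = -36 → -36 + 360 = 324°

324°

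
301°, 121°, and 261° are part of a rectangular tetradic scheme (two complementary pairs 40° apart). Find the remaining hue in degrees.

A rectangular tetradic uses two complementary pairs 40° apart: offsets 0°, 40°, 180°, 220°.
Among {121°, 261°, 301°}, 121° and 301° are a 180° pair.
The remaining hue 261° needs its own complement: 261 + 180 = 441 → 441 − 360 = 81°

81°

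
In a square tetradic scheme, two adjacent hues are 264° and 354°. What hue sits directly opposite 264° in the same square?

A square tetradic scheme places four hues 90° apart; opposite corners are 180° apart.
264 + 180 = 444 → 444 − 360 = 84°

84°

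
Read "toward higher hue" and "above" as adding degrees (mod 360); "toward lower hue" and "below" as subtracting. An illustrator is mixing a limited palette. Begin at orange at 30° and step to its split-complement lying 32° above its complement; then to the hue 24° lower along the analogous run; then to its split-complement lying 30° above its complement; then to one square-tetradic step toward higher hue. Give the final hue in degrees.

158°

+212° (split-comp 32° ↑): 30 + 212 = 242°
−24° (analog 24° ↓): 242 − 24 = 218°
+210° (split-comp 30° ↑): 218 + 210 = 428 → 428 − 360 = 68°
+90° (square ↑): 68 + 90 = 158°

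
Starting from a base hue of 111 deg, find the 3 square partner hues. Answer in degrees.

201°, 291° and 21°

A square tetradic scheme places four hues every 90°.
111 + 90 = 201°
111 + 180 = 291°
111 + 270 = 381 → 381 − 360 = 21°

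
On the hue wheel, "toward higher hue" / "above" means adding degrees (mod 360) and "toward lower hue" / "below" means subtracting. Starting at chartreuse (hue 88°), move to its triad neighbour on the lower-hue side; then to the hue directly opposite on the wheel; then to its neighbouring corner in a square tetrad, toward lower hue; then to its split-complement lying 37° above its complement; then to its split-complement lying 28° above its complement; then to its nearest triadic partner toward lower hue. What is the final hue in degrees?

88 − 120 = -32 → -32 + 360 = 328°   (triadic ↓)
328 + 180 = 508 → 508 − 360 = 148°   (complement)
148 − 90 = 58°   (square ↓)
58 + 217 = 275°   (split-comp 37° ↑)
275 + 208 = 483 → 483 − 360 = 123°   (split-comp 28° ↑)
123 − 120 = 3°   (triadic ↓)

3°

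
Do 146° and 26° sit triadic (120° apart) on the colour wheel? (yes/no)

yes

Angular distance: |146 − 26| = 120 = 120°.
Triadic (120° apart) requires 120°.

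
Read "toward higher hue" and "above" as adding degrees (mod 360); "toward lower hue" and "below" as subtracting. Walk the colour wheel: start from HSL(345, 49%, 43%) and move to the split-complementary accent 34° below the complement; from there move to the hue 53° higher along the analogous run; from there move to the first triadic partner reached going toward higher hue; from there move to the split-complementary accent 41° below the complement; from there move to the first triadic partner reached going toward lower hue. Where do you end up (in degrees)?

323°

+146° (split-comp 34° ↓): 345 + 146 = 491 → 491 − 360 = 131°
+53° (analog 53° ↑): 131 + 53 = 184°
+120° (triadic ↑): 184 + 120 = 304°
+139° (split-comp 41° ↓): 304 + 139 = 443 → 443 − 360 = 83°
−120° (triadic ↓): 83 − 120 = -37 → -37 + 360 = 323°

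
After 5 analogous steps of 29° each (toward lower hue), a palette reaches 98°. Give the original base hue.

5 steps of 29° (toward lower hue) give a net shift of −145°.
Start = end − shift: 98 + 145 = 243°

243°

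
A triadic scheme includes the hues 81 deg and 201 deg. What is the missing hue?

A triad places three hues 120° apart.
The full set through 81° is {81°, 201°, 321°}.
Given {81°, 201°}, the missing hue is 321°.

321°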